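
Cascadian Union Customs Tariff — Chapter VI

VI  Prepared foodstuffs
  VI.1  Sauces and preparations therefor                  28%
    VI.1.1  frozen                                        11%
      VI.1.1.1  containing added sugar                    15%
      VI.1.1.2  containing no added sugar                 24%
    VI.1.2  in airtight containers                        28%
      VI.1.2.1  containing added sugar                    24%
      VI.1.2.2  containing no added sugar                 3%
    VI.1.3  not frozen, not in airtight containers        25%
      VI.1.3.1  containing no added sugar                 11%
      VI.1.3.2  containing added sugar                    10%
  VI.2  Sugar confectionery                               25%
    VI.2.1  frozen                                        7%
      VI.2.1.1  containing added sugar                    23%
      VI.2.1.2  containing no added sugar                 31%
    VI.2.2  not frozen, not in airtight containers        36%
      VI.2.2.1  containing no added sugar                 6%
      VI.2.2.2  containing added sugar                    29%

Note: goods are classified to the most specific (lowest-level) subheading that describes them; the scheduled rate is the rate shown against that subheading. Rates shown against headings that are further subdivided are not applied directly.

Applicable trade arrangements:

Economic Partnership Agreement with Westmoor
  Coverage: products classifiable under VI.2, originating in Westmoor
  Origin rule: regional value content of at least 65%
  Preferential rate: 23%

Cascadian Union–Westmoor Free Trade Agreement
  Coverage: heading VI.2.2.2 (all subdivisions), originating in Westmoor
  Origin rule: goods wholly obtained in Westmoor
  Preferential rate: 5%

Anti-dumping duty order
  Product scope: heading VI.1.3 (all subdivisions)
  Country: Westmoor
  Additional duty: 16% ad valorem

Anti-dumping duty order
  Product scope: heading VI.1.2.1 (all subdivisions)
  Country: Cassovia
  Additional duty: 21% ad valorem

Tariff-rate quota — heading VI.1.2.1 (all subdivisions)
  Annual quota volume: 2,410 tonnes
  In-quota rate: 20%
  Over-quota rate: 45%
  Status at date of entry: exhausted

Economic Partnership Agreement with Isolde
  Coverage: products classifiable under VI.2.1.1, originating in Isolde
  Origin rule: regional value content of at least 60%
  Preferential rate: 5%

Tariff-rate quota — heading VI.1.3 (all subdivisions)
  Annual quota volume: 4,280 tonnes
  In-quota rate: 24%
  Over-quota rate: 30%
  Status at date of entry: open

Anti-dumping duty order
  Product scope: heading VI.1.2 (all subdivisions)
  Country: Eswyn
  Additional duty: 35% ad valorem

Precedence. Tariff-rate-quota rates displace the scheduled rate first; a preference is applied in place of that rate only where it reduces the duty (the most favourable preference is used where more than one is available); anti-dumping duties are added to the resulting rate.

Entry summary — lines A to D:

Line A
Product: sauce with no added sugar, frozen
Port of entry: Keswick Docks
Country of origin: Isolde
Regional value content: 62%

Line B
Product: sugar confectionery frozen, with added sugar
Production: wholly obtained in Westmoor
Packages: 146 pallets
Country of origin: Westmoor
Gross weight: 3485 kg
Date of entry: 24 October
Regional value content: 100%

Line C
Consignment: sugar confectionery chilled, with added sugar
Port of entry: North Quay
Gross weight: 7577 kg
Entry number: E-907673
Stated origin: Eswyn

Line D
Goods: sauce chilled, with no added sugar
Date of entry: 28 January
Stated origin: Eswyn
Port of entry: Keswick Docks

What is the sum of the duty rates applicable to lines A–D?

Line A: sauce → VI.1; frozen → VI.1.1; with no added sugar → VI.1.1.2. Scheduled 24%. Isolde agreement on VI.2.1.1: VI.1.1.2 not covered. → 24%.
Line B: sugar confectionery → VI.2; frozen → VI.2.1; with added sugar → VI.2.1.1. Scheduled 23%. Westmoor agreement on VI.2: RVC ≥ 65% → 23% available; Westmoor agreement on VI.2.2.2: VI.2.1.1 not covered; preference 23% not lower than 23% → no reduction. → 23%.
Line C: sugar confectionery → VI.2; chilled → VI.2.2; with added sugar → VI.2.2.2. Scheduled 29%. No special measure applies. → 29%.
Line D: sauce → VI.1; chilled → VI.1.3; with no added sugar → VI.1.3.1. Scheduled 11%. quota on VI.1.3 open → in-quota 24%. → 24%.
Sum: 24% + 23% + 29% + 24% = 100%.

100%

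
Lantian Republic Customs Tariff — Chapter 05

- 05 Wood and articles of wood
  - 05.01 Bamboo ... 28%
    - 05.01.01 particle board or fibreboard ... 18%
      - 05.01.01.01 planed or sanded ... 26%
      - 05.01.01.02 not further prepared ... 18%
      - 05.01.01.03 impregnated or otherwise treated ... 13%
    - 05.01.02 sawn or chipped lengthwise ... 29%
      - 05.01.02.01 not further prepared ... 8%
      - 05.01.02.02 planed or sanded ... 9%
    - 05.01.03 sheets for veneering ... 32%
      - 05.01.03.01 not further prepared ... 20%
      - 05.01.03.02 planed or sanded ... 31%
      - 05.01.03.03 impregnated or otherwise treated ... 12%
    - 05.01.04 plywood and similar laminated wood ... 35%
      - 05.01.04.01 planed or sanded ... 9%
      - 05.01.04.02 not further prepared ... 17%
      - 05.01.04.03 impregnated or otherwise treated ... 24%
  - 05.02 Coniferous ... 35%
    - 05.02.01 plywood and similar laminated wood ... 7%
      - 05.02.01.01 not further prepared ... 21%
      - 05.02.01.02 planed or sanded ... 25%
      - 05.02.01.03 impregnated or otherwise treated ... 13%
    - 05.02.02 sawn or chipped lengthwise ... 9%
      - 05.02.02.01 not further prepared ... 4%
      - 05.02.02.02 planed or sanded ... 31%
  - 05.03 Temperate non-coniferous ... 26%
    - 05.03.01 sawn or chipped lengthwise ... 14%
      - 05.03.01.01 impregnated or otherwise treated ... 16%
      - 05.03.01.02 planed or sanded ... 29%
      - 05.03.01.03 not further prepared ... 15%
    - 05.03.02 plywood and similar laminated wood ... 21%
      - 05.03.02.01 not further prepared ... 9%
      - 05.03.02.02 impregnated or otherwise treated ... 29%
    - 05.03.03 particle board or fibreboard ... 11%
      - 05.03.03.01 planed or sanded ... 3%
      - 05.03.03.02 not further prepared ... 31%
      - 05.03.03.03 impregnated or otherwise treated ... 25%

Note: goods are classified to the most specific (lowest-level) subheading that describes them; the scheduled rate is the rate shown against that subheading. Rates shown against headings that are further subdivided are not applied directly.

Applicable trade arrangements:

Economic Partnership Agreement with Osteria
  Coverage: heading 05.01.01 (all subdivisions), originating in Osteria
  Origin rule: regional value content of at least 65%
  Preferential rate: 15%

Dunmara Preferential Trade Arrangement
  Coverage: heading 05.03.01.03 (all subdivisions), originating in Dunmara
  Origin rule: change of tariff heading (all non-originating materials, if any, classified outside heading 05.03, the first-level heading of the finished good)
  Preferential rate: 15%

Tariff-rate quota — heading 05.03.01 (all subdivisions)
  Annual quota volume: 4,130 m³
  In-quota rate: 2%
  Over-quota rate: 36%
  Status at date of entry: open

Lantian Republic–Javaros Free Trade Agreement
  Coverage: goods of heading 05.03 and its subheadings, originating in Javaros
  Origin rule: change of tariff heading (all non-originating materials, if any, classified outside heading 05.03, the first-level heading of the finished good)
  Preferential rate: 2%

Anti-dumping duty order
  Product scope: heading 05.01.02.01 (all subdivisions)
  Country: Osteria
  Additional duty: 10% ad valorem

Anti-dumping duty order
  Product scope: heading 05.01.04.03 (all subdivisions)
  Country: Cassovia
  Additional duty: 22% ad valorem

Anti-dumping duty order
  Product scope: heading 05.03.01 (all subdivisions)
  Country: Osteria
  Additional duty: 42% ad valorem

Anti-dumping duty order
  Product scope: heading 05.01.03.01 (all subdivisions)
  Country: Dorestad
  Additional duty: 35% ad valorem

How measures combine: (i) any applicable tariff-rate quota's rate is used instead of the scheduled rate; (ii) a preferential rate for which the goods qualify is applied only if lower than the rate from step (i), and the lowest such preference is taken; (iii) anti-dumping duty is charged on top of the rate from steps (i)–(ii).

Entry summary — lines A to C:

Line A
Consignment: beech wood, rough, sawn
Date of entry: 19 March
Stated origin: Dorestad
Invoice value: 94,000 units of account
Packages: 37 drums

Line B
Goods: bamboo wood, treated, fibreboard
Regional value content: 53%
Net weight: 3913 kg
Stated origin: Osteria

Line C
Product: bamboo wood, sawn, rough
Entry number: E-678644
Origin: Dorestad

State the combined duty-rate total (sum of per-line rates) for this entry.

23%

Line A: beech → 05.03; sawn → 05.03.01; rough → 05.03.01.03. Scheduled 15%. quota on 05.03.01 open → in-quota 2%. → 2%.
Line B: bamboo → 05.01; fibreboard → 05.01.01; treated → 05.01.01.03. Scheduled 13%. Osteria agreement on 05.01.01: RVC < 65%. → 13%.
Line C: bamboo → 05.01; sawn → 05.01.02; rough → 05.01.02.01. Scheduled 8%. No special measure applies. → 8%.
Sum: 2% + 13% + 8% = 23%.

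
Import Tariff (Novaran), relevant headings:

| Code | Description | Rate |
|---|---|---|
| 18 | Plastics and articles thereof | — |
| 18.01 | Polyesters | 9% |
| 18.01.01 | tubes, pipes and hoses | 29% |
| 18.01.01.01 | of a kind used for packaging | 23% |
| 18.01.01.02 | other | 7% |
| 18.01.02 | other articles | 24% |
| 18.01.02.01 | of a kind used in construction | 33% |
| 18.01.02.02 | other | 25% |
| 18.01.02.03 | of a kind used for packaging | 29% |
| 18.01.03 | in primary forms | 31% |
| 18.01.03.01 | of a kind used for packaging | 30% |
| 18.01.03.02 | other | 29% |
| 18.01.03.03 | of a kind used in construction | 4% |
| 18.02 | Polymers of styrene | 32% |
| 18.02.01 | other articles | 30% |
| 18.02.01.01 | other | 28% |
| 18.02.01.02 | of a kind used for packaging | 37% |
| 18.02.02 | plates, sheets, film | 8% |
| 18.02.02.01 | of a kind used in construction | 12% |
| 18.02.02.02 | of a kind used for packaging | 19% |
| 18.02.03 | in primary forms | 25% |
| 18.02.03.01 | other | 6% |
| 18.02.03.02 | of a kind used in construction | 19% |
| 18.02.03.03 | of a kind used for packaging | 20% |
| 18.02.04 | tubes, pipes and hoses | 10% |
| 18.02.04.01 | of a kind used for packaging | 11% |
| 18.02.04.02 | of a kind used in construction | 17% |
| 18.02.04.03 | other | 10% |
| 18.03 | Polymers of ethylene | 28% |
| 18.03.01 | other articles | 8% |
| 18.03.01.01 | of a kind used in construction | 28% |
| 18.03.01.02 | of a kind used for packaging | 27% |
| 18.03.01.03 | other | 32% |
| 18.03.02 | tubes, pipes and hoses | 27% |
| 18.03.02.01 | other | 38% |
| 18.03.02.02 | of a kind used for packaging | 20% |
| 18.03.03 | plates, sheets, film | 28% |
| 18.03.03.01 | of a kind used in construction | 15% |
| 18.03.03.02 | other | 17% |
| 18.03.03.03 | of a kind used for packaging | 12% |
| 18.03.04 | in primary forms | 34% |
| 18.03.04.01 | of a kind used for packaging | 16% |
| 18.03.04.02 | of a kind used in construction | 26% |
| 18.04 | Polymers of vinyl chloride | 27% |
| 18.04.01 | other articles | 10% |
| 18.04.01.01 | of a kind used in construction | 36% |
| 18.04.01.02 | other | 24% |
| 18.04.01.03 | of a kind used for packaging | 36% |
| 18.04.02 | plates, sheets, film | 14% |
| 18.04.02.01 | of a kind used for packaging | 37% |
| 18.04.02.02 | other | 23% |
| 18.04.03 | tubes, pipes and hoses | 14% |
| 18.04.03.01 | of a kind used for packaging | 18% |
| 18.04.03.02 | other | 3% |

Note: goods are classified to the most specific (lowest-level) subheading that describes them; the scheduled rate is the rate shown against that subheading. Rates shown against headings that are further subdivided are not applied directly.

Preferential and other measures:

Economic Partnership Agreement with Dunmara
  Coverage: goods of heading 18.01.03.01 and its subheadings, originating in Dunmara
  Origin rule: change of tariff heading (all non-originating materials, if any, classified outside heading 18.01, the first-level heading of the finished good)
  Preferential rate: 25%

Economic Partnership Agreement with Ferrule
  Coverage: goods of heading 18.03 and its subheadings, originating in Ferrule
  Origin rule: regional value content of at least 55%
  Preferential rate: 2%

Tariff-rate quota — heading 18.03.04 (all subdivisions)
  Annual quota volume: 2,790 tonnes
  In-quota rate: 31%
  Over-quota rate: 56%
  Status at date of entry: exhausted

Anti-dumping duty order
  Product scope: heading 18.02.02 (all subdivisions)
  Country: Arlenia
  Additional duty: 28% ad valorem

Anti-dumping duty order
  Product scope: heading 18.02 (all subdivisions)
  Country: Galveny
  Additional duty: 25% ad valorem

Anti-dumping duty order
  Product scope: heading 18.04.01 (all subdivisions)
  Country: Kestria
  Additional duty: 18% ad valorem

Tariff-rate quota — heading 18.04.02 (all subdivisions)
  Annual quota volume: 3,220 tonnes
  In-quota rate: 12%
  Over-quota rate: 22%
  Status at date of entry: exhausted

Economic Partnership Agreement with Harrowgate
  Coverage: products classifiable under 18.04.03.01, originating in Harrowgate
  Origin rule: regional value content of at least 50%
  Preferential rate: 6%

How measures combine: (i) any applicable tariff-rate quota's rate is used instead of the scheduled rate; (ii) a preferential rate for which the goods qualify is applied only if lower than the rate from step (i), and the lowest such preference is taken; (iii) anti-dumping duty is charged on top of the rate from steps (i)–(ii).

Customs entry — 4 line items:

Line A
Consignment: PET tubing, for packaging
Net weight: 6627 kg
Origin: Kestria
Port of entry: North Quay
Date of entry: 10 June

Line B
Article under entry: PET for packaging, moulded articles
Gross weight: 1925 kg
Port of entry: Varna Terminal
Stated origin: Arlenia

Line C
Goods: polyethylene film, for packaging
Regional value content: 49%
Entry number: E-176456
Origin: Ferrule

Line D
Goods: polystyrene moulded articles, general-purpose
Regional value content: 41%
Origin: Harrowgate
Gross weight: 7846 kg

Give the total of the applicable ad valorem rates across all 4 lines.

Line A: PET → 18.01; tubing → 18.01.01; for packaging → 18.01.01.01. Scheduled 23%. No special measure applies. → 23%.
Line B: PET → 18.01; moulded articles → 18.01.02; for packaging → 18.01.02.03. Scheduled 29%. No special measure applies. → 29%.
Line C: polyethylene → 18.03; film → 18.03.03; for packaging → 18.03.03.03. Scheduled 12%. Ferrule agreement on 18.03: RVC < 55%. → 12%.
Line D: polystyrene → 18.02; moulded articles → 18.02.01; general-purpose → 18.02.01.01. Scheduled 28%. Harrowgate agreement on 18.04.03.01: 18.02.01.01 not covered. → 28%.
Sum: 23% + 29% + 12% + 28% = 92%.

92%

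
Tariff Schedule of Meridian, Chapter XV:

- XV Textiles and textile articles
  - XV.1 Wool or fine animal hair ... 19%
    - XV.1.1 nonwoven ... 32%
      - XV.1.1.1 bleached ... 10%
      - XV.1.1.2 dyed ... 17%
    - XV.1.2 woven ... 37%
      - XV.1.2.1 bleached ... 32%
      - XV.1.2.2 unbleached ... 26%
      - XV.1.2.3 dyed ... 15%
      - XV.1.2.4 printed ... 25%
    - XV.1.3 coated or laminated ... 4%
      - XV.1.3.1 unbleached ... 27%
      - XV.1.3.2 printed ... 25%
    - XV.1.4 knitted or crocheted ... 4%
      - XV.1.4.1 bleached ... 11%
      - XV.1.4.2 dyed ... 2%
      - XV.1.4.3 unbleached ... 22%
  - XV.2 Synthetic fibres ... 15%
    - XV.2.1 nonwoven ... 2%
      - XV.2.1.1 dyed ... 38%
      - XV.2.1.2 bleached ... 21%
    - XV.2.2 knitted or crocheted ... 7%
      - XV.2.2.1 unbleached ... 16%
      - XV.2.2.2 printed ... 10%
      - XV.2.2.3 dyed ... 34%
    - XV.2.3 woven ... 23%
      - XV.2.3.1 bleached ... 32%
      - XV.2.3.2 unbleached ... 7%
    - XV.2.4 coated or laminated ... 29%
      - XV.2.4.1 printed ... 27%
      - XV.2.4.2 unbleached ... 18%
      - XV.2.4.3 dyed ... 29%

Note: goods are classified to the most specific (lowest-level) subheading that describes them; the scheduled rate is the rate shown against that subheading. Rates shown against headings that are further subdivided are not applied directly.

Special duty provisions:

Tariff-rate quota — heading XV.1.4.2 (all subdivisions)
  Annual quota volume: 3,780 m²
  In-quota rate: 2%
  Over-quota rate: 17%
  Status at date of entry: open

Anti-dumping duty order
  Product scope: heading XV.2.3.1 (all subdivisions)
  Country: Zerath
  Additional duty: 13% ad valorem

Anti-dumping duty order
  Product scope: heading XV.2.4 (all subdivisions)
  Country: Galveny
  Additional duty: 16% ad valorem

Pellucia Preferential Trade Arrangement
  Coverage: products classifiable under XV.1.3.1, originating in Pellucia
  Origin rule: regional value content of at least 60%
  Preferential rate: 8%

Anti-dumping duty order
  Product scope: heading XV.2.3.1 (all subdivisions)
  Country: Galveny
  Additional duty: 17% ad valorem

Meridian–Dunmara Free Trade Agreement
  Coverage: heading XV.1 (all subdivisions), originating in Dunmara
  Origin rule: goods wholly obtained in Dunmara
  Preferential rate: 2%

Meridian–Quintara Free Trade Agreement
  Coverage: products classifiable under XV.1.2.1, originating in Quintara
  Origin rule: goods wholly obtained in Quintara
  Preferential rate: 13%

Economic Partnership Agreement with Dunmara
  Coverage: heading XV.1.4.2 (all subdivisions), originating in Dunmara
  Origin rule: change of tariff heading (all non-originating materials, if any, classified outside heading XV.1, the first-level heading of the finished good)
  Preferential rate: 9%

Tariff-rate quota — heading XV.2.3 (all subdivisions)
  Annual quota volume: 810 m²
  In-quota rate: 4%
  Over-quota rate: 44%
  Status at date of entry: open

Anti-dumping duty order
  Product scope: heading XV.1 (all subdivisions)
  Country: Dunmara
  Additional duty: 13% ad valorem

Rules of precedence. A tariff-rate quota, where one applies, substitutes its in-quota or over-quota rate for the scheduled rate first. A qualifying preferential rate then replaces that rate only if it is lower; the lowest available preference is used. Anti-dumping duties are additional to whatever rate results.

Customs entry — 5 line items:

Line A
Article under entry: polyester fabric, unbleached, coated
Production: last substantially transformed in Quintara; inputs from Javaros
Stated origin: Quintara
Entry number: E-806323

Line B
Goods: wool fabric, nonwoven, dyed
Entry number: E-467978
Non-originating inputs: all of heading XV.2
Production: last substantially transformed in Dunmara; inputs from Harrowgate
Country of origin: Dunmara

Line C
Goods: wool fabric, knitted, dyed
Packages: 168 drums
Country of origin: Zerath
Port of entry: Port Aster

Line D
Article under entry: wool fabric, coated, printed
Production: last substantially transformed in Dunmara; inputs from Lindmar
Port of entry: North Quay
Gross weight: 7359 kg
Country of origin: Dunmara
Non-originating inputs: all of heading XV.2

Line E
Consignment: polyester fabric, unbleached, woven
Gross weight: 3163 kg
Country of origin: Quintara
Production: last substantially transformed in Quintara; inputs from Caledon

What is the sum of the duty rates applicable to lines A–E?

Line A: polyester → XV.2; coated → XV.2.4; unbleached → XV.2.4.2. Scheduled 18%. Quintara agreement on XV.1.2.1: XV.2.4.2 not covered. → 18%.
Line B: wool → XV.1; nonwoven → XV.1.1; dyed → XV.1.1.2. Scheduled 17%. Dunmara agreement on XV.1: not wholly obtained; Dunmara agreement on XV.1.4.2: XV.1.1.2 not covered; anti-dumping (Dunmara, XV.1): +13%; total 17% + 13% = 30%. → 30%.
Line C: wool → XV.1; knitted → XV.1.4; dyed → XV.1.4.2. Scheduled 2%. quota on XV.1.4.2 open → in-quota 2%. → 2%.
Line D: wool → XV.1; coated → XV.1.3; printed → XV.1.3.2. Scheduled 25%. Dunmara agreement on XV.1: not wholly obtained; Dunmara agreement on XV.1.4.2: XV.1.3.2 not covered; anti-dumping (Dunmara, XV.1): +13%; total 25% + 13% = 38%. → 38%.
Line E: polyester → XV.2; woven → XV.2.3; unbleached → XV.2.3.2. Scheduled 7%. quota on XV.2.3 open → in-quota 4%; Quintara agreement on XV.1.2.1: XV.2.3.2 not covered. → 4%.
Sum: 18% + 30% + 2% + 38% + 4% = 92%.

92%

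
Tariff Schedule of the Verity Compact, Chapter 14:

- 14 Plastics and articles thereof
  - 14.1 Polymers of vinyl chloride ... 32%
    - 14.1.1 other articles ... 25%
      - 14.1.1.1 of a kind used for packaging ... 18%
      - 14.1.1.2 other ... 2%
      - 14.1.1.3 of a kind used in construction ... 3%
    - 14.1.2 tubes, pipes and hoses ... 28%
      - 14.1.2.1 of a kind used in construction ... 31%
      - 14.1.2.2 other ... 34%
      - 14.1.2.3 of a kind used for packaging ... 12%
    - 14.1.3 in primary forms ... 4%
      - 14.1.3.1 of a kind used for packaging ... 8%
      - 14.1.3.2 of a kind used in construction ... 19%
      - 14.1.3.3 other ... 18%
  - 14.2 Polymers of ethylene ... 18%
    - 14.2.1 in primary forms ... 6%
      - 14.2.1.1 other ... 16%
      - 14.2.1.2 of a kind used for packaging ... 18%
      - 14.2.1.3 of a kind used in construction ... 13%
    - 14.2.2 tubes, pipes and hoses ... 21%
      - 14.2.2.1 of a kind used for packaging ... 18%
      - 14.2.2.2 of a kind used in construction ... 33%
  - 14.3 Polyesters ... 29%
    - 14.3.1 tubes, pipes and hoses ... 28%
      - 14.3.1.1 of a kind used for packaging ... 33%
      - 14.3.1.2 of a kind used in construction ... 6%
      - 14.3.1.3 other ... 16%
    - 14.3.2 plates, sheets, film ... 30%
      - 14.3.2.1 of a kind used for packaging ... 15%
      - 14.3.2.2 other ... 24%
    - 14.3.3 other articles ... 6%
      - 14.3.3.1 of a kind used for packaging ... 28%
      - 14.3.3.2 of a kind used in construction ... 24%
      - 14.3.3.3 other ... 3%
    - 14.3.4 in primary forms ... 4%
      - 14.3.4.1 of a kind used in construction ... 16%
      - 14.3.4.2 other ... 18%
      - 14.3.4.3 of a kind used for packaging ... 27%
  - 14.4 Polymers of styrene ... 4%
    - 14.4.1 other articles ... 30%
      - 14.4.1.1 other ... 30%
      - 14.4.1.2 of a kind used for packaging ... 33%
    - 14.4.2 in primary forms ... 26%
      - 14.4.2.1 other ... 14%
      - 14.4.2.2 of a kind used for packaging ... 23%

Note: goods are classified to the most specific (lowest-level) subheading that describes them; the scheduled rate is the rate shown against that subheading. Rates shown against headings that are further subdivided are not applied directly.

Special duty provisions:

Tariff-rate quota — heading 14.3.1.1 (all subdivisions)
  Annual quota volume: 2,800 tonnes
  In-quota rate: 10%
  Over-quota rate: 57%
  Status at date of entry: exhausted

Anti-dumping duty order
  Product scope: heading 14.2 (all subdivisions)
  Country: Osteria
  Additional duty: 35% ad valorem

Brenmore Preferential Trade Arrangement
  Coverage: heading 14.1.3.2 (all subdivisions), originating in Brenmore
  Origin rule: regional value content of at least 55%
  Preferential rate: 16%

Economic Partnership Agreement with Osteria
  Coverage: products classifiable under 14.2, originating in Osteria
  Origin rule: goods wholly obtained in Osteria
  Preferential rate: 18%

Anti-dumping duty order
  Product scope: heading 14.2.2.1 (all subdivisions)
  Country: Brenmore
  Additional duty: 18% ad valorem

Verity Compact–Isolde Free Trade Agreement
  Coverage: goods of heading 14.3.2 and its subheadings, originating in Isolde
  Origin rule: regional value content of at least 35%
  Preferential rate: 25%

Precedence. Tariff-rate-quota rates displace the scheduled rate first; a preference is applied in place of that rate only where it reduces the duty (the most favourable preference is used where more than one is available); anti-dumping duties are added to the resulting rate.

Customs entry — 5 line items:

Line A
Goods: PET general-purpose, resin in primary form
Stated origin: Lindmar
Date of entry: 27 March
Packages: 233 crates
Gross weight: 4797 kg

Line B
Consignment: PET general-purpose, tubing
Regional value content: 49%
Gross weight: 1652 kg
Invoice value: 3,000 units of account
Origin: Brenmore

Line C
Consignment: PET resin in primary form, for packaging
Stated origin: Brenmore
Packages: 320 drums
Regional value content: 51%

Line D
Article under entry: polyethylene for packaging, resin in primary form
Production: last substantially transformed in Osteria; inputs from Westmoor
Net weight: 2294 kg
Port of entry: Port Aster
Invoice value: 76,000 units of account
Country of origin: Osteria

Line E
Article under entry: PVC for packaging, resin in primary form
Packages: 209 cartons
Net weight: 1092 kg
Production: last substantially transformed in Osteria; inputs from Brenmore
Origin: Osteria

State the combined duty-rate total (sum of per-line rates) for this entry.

122%

Line A: PET → 14.3; resin in primary form → 14.3.4; general-purpose → 14.3.4.2. Scheduled 18%. No special measure applies. → 18%.
Line B: PET → 14.3; tubing → 14.3.1; general-purpose → 14.3.1.3. Scheduled 16%. Brenmore agreement on 14.1.3.2: 14.3.1.3 not covered. → 16%.
Line C: PET → 14.3; resin in primary form → 14.3.4; for packaging → 14.3.4.3. Scheduled 27%. Brenmore agreement on 14.1.3.2: 14.3.4.3 not covered. → 27%.
Line D: polyethylene → 14.2; resin in primary form → 14.2.1; for packaging → 14.2.1.2. Scheduled 18%. Osteria agreement on 14.2: not wholly obtained; anti-dumping (Osteria, 14.2): +35%; total 18% + 35% = 53%. → 53%.
Line E: PVC → 14.1; resin in primary form → 14.1.3; for packaging → 14.1.3.1. Scheduled 8%. Osteria agreement on 14.2: 14.1.3.1 not covered. → 8%.
Sum: 18% + 16% + 27% + 53% + 8% = 122%.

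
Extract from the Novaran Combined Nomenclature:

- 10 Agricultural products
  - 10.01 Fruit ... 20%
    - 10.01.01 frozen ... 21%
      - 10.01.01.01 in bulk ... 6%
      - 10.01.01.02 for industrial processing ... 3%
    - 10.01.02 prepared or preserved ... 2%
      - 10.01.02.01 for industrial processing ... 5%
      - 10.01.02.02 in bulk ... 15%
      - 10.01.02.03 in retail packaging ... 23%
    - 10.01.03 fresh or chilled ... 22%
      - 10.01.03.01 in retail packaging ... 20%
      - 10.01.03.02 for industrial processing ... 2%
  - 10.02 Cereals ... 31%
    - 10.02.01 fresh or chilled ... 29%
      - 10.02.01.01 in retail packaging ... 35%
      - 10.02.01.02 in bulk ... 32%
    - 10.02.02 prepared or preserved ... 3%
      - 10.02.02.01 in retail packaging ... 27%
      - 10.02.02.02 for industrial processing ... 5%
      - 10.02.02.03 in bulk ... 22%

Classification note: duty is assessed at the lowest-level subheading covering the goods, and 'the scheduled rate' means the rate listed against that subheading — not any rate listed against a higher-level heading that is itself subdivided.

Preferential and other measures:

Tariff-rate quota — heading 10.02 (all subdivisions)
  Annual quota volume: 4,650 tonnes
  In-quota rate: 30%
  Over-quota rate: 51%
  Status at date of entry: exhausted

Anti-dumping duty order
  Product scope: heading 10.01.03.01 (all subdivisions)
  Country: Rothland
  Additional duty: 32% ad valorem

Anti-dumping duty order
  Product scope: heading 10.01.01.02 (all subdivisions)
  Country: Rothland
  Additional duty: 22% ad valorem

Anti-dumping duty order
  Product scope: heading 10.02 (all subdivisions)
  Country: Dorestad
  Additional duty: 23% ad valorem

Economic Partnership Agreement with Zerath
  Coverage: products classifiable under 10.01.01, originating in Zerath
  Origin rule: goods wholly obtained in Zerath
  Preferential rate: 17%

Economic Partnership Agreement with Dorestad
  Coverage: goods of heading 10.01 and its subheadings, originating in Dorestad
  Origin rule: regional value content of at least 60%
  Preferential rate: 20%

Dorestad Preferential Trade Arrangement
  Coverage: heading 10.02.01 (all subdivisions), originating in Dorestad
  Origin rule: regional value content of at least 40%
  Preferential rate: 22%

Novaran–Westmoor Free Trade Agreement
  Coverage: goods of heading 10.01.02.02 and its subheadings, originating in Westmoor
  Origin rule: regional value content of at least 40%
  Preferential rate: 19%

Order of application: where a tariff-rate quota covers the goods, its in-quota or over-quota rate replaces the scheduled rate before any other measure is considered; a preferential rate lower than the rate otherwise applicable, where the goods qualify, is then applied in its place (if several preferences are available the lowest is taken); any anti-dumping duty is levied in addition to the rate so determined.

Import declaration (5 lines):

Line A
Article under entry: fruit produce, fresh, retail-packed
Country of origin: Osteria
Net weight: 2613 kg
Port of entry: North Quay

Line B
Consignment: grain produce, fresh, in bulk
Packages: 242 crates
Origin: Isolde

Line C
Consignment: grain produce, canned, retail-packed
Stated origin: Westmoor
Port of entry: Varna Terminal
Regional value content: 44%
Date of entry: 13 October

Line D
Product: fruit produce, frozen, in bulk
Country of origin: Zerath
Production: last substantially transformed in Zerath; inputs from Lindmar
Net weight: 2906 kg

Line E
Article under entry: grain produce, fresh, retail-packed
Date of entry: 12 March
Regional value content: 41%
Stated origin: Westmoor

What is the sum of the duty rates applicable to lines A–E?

179%

Line A: fruit → 10.01; fresh → 10.01.03; retail-packed → 10.01.03.01. Scheduled 20%. No special measure applies. → 20%.
Line B: grain → 10.02; fresh → 10.02.01; in bulk → 10.02.01.02. Scheduled 32%. quota on 10.02 exhausted → over-quota 51%. → 51%.
Line C: grain → 10.02; canned → 10.02.02; retail-packed → 10.02.02.01. Scheduled 27%. quota on 10.02 exhausted → over-quota 51%; Westmoor agreement on 10.01.02.02: 10.02.02.01 not covered. → 51%.
Line D: fruit → 10.01; frozen → 10.01.01; in bulk → 10.01.01.01. Scheduled 6%. Zerath agreement on 10.01.01: not wholly obtained. → 6%.
Line E: grain → 10.02; fresh → 10.02.01; retail-packed → 10.02.01.01. Scheduled 35%. quota on 10.02 exhausted → over-quota 51%; Westmoor agreement on 10.01.02.02: 10.02.01.01 not covered. → 51%.
Sum: 20% + 51% + 51% + 6% + 51% = 179%.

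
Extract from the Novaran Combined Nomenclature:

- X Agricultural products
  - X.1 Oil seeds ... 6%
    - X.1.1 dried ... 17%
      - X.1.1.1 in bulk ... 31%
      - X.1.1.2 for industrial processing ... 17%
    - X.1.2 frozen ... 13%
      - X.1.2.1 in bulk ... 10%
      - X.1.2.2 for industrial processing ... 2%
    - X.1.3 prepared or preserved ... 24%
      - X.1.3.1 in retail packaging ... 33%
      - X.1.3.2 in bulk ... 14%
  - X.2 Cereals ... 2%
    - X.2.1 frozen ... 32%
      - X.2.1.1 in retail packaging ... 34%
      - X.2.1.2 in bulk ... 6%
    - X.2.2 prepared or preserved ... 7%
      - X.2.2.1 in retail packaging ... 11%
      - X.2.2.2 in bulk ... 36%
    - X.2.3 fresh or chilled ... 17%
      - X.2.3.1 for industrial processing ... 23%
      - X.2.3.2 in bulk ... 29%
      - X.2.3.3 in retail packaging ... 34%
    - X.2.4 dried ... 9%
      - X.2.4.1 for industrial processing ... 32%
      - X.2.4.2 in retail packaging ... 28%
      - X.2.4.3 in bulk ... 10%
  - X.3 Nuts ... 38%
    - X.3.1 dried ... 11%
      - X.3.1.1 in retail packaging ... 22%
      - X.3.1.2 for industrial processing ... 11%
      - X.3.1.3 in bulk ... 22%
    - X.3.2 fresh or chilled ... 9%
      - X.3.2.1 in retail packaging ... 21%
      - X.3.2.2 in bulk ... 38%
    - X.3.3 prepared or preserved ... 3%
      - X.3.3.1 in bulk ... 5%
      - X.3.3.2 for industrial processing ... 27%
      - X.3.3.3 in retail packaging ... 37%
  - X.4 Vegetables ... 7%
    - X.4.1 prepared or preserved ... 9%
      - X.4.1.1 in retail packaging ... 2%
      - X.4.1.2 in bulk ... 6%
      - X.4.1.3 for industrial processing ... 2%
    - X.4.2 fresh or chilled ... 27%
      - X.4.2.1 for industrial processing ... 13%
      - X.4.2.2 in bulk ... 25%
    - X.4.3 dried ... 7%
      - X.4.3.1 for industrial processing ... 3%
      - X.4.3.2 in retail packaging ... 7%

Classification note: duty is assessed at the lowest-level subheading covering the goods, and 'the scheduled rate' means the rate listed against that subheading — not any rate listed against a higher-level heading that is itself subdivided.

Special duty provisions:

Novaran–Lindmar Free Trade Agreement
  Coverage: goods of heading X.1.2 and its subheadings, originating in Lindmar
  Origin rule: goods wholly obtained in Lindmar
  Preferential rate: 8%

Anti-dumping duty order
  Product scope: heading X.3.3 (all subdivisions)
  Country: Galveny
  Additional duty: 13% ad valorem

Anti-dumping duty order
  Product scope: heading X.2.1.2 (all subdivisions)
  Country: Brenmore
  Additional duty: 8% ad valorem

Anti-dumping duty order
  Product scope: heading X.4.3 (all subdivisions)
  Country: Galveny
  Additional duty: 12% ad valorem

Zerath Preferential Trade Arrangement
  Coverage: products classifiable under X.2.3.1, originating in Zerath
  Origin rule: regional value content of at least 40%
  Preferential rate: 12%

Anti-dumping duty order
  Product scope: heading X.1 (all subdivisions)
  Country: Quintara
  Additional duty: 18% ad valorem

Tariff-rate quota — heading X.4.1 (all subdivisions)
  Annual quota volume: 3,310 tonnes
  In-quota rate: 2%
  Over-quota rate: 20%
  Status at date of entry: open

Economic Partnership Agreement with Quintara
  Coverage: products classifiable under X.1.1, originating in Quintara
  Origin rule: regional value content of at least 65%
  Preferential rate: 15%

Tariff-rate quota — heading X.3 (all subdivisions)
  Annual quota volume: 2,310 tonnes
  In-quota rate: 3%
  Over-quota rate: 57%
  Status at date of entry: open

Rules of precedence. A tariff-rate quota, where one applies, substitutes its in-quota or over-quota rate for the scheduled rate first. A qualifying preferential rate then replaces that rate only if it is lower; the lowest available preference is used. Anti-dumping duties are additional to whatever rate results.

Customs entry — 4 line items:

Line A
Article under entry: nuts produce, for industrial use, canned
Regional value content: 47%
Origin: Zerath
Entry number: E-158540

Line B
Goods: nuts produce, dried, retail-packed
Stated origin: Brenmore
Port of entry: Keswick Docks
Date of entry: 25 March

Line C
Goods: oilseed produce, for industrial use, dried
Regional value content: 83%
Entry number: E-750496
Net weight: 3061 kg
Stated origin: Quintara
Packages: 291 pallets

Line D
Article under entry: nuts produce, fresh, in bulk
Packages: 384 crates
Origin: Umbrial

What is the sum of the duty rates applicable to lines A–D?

42%

Line A: nuts → X.3; canned → X.3.3; for industrial use → X.3.3.2. Scheduled 27%. quota on X.3 open → in-quota 3%; Zerath agreement on X.2.3.1: X.3.3.2 not covered. → 3%.
Line B: nuts → X.3; dried → X.3.1; retail-packed → X.3.1.1. Scheduled 22%. quota on X.3 open → in-quota 3%. → 3%.
Line C: oilseed → X.1; dried → X.1.1; for industrial use → X.1.1.2. Scheduled 17%. Quintara agreement on X.1.1: RVC ≥ 65% → 15% available; preferential 15%; anti-dumping (Quintara, X.1): +18%; total 15% + 18% = 33%. → 33%.
Line D: nuts → X.3; fresh → X.3.2; in bulk → X.3.2.2. Scheduled 38%. quota on X.3 open → in-quota 3%. → 3%.
Sum: 3% + 3% + 33% + 3% = 42%.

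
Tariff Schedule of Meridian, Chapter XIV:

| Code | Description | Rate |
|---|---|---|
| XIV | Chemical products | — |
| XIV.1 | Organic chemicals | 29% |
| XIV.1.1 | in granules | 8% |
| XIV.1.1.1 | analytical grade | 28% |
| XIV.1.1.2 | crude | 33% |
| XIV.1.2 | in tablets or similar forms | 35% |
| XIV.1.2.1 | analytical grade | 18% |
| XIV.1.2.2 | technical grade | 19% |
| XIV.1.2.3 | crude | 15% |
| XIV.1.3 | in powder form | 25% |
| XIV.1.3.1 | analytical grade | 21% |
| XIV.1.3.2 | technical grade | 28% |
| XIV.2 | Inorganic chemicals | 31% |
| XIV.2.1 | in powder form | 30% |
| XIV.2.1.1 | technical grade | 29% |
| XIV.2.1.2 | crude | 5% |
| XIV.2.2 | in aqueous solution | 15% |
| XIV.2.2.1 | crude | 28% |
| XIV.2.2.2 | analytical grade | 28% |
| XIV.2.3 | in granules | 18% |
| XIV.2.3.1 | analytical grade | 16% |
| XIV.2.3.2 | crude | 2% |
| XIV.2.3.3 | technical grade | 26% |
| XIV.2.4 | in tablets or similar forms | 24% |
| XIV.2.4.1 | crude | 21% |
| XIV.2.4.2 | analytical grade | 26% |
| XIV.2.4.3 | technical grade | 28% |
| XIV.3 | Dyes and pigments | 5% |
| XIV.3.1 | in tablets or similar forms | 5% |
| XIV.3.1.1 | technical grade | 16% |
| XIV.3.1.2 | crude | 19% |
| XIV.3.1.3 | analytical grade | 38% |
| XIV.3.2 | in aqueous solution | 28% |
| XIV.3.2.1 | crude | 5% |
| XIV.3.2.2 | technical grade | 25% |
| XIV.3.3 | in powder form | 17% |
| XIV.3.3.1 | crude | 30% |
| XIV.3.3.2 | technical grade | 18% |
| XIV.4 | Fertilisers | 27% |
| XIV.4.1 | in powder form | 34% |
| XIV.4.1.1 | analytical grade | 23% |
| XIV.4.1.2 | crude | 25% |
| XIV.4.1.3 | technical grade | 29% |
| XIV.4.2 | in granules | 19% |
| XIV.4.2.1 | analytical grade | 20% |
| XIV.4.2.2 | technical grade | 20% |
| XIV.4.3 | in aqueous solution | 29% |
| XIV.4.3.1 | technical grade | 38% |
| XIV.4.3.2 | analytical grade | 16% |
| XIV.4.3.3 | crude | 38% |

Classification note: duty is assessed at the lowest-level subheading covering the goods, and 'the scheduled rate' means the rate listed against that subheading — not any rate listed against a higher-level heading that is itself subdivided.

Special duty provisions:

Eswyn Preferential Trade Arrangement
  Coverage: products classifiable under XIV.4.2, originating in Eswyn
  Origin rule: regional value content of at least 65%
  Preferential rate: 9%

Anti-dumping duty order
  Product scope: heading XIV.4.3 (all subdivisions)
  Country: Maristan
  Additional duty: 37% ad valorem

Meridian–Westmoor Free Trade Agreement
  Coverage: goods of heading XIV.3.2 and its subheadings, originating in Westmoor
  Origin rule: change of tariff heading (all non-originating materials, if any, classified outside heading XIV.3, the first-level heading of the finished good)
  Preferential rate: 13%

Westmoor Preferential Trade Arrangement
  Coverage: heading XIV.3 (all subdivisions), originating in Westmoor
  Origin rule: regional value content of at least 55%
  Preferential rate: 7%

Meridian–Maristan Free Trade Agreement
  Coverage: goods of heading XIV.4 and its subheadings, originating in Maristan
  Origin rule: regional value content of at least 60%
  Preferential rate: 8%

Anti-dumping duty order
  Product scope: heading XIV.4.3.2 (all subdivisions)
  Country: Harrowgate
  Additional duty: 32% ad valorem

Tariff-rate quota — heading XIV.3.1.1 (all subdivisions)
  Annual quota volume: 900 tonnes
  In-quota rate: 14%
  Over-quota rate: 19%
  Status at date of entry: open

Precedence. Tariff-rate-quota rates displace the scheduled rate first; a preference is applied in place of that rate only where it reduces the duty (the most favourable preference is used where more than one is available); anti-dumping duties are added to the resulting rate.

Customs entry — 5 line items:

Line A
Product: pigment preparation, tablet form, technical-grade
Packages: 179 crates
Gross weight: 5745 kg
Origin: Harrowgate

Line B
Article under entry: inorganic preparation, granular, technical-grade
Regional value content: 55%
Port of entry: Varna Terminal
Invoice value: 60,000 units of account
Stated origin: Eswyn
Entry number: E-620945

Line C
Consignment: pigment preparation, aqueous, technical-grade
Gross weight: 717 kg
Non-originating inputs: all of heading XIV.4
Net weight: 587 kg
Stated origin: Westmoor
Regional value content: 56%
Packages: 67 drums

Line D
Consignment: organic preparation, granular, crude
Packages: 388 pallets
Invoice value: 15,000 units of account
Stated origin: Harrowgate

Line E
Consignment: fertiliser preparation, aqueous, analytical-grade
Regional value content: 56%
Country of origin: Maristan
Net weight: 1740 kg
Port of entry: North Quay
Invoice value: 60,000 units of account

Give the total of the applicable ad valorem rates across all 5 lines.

Line A: pigment → XIV.3; tablet form → XIV.3.1; technical-grade → XIV.3.1.1. Scheduled 16%. quota on XIV.3.1.1 open → in-quota 14%. → 14%.
Line B: inorganic → XIV.2; granular → XIV.2.3; technical-grade → XIV.2.3.3. Scheduled 26%. Eswyn agreement on XIV.4.2: XIV.2.3.3 not covered. → 26%.
Line C: pigment → XIV.3; aqueous → XIV.3.2; technical-grade → XIV.3.2.2. Scheduled 25%. Westmoor agreement on XIV.3.2: CTH met → 13% available; Westmoor agreement on XIV.3: RVC ≥ 55% → 7% available; preferential 7%. → 7%.
Line D: organic → XIV.1; granular → XIV.1.1; crude → XIV.1.1.2. Scheduled 33%. No special measure applies. → 33%.
Line E: fertiliser → XIV.4; aqueous → XIV.4.3; analytical-grade → XIV.4.3.2. Scheduled 16%. Maristan agreement on XIV.4: RVC < 60%; anti-dumping (Maristan, XIV.4.3): +37%; total 16% + 37% = 53%. → 53%.
Sum: 14% + 26% + 7% + 33% + 53% = 133%.

133%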